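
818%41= 39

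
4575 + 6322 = 10897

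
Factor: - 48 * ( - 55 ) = 2^4*3^1*5^1*11^1 =2640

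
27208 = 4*6802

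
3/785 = 3/785 = 0.00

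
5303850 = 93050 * 57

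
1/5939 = 1/5939 =0.00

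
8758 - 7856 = 902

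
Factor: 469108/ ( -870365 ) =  - 2^2 * 5^( - 1)*23^1*109^( - 1 ) *1597^( - 1)*5099^1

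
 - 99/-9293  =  99/9293  =  0.01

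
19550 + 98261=117811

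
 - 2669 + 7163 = 4494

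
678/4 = 169+1/2 = 169.50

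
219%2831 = 219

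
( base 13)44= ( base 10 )56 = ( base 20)2G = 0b111000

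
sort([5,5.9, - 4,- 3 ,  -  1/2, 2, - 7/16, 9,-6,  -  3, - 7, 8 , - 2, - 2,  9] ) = [ - 7, - 6, - 4, - 3, - 3,  -  2, - 2, - 1/2, - 7/16,2, 5,  5.9, 8,9,9]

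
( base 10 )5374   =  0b1010011111110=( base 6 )40514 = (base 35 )4dj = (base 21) c3j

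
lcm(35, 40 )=280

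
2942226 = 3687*798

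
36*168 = 6048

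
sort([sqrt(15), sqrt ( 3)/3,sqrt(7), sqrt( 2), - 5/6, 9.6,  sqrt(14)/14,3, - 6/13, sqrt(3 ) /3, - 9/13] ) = [-5/6,-9/13, - 6/13,sqrt(14) /14, sqrt( 3 )/3, sqrt( 3)/3,  sqrt( 2),sqrt ( 7),3,sqrt (15 ),9.6]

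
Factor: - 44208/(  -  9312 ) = 2^( - 1)*3^1*97^ ( - 1 )*307^1 =921/194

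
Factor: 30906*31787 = 982409022 = 2^1*3^2*7^1*17^1*19^1*101^1*239^1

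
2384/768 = 3 + 5/48 = 3.10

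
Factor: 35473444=2^2*8868361^1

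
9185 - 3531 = 5654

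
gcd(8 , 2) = 2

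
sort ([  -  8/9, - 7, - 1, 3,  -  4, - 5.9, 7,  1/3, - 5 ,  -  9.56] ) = [ - 9.56,-7, - 5.9, - 5,-4, - 1,-8/9, 1/3,3,  7] 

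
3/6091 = 3/6091 =0.00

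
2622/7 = 2622/7 = 374.57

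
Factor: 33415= 5^1*41^1*163^1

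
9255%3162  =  2931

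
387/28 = 387/28 = 13.82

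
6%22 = 6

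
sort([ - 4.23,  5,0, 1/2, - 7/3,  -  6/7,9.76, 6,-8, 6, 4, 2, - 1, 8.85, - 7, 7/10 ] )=[ - 8, - 7, - 4.23, - 7/3, -1, - 6/7, 0, 1/2,7/10,2, 4,5, 6, 6,  8.85, 9.76 ]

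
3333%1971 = 1362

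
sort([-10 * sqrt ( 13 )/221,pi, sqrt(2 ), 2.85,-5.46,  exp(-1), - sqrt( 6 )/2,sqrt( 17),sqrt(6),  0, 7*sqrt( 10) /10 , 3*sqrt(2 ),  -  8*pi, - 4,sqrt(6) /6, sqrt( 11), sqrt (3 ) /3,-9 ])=[-8*pi,  -  9, - 5.46, - 4,-sqrt( 6 ) /2, - 10 * sqrt(13 ) /221,0,  exp ( - 1), sqrt( 6 )/6, sqrt( 3 ) /3, sqrt( 2), 7*sqrt(10)/10, sqrt ( 6 ), 2.85, pi, sqrt( 11 ),sqrt(17 ) , 3 * sqrt( 2)]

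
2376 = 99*24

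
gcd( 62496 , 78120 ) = 15624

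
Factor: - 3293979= -3^1*13^2*73^1  *89^1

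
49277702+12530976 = 61808678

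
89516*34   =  3043544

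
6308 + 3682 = 9990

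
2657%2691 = 2657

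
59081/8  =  7385 + 1/8 = 7385.12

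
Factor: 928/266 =2^4*7^(- 1)*19^( - 1)*29^1 = 464/133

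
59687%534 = 413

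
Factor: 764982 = 2^1*3^2 *42499^1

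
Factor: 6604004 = 2^2*11^1*150091^1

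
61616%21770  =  18076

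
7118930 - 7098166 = 20764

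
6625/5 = 1325 = 1325.00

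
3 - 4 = -1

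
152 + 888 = 1040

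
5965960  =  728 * 8195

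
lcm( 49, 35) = 245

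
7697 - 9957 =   -  2260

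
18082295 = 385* 46967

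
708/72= 59/6 = 9.83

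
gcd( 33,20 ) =1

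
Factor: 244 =2^2*61^1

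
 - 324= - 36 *9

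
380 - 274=106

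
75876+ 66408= 142284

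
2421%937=547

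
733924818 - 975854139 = -241929321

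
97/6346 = 97/6346 = 0.02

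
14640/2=7320 =7320.00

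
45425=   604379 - 558954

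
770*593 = 456610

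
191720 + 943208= 1134928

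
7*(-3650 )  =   - 25550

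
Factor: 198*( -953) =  - 188694 = -2^1 * 3^2*11^1*953^1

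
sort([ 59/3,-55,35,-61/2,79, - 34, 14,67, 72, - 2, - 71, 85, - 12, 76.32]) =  [  -  71,- 55 , - 34,-61/2, -12, - 2,14,59/3,35 , 67,72,76.32, 79,85] 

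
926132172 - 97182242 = 828949930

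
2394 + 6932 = 9326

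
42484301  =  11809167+30675134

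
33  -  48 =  - 15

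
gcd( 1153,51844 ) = 1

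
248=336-88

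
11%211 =11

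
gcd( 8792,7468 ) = 4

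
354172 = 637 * 556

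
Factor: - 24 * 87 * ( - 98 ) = 204624 = 2^4 * 3^2*7^2*29^1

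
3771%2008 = 1763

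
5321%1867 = 1587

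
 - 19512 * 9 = - 175608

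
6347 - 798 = 5549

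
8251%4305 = 3946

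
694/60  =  11 + 17/30 = 11.57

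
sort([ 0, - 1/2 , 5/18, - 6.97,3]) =[-6.97, - 1/2, 0,5/18,3 ]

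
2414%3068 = 2414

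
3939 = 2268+1671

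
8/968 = 1/121  =  0.01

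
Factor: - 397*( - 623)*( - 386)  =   - 2^1* 7^1*89^1*193^1*397^1 =- 95469766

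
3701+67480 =71181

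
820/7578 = 410/3789  =  0.11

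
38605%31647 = 6958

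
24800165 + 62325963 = 87126128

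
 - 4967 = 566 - 5533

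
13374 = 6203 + 7171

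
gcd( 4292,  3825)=1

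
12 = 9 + 3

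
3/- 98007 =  - 1 + 32668/32669= - 0.00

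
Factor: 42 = 2^1*3^1 * 7^1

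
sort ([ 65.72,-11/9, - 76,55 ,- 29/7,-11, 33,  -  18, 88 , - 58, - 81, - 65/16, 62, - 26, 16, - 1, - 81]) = [ - 81, - 81, - 76, - 58,-26, - 18, - 11, - 29/7, - 65/16, - 11/9,-1  ,  16, 33 , 55 , 62,65.72, 88 ] 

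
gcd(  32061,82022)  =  1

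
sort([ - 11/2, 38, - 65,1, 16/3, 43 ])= [-65, - 11/2,1, 16/3, 38, 43]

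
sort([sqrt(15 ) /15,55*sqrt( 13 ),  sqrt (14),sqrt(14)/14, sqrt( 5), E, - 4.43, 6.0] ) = [ - 4.43, sqrt( 15) /15 , sqrt(14 ) /14,sqrt( 5),E, sqrt( 14 ),6.0, 55 * sqrt( 13 )] 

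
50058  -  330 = 49728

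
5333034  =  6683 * 798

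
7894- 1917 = 5977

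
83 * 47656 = 3955448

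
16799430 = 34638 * 485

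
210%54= 48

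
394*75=29550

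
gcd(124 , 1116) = 124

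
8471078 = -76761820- - 85232898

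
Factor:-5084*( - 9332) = 2^4*31^1 * 41^1*2333^1 = 47443888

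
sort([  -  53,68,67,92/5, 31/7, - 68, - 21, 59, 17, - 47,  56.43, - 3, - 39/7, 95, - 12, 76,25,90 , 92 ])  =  [ - 68, - 53, - 47, - 21, - 12,-39/7, - 3, 31/7 , 17,92/5, 25,56.43, 59, 67, 68, 76, 90,92,95] 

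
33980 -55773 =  - 21793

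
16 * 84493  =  1351888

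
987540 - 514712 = 472828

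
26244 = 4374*6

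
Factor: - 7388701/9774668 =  - 2^(-2)*19^1*388879^1*2443667^( - 1) 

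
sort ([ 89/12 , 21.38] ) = [ 89/12,21.38]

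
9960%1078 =258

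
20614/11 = 1874  =  1874.00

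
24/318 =4/53=   0.08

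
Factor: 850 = 2^1*5^2*17^1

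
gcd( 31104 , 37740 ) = 12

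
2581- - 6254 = 8835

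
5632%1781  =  289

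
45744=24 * 1906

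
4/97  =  4/97= 0.04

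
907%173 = 42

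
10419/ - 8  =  -10419/8=   - 1302.38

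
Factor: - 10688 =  - 2^6*167^1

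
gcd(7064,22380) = 4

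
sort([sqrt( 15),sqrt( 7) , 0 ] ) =[0, sqrt( 7),sqrt( 15)]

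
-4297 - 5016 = -9313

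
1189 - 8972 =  - 7783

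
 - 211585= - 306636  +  95051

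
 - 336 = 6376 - 6712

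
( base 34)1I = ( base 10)52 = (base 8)64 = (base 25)22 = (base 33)1J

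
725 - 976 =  - 251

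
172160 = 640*269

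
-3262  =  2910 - 6172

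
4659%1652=1355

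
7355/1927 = 3 + 1574/1927 = 3.82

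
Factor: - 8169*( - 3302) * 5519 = 148869715722 = 2^1*3^1 * 7^1*13^1*127^1  *389^1*5519^1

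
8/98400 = 1/12300 = 0.00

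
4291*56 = 240296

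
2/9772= 1/4886 =0.00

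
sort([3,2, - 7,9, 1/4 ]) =[ - 7, 1/4,2, 3,9 ]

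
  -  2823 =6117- 8940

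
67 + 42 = 109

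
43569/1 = 43569 = 43569.00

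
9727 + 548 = 10275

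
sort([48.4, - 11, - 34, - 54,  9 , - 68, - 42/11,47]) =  [ - 68, - 54,- 34, - 11, - 42/11, 9,47, 48.4 ]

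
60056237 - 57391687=2664550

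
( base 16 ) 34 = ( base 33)1j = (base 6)124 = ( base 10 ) 52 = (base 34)1i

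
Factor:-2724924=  -2^2*3^1* 97^1*2341^1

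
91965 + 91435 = 183400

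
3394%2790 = 604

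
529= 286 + 243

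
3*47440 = 142320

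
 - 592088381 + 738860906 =146772525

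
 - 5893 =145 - 6038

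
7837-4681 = 3156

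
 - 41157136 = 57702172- 98859308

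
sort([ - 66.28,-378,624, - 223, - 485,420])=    [- 485, - 378, - 223,-66.28,420,624]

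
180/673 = 180/673=0.27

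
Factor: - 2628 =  - 2^2*3^2*73^1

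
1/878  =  1/878 = 0.00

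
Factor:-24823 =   -  103^1*241^1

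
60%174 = 60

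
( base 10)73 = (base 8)111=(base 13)58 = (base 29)2F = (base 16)49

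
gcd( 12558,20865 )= 39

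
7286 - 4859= 2427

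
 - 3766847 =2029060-5795907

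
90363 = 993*91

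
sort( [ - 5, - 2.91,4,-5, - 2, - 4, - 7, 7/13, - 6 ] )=[- 7, - 6, - 5 , - 5, - 4, - 2.91,- 2,7/13 , 4 ]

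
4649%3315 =1334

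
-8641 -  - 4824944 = 4816303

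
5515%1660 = 535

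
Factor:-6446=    - 2^1 * 11^1*293^1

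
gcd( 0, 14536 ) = 14536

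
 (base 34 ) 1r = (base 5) 221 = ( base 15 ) 41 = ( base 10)61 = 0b111101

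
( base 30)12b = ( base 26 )1B9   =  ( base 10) 971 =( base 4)33023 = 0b1111001011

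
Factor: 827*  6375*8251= 43500303375= 3^1*5^3*17^1*37^1 * 223^1*827^1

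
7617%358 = 99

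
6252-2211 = 4041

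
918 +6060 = 6978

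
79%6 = 1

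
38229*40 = 1529160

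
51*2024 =103224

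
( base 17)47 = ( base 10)75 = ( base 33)29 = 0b1001011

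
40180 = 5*8036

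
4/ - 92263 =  - 1+92259/92263 = - 0.00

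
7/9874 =7/9874 = 0.00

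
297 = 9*33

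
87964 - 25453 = 62511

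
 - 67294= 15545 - 82839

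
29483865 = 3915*7531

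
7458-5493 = 1965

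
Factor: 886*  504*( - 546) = -243813024=- 2^5*3^3 * 7^2*13^1*443^1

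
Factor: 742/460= 2^( - 1) * 5^ (  -  1)*7^1*23^( - 1)*53^1 =371/230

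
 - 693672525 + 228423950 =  - 465248575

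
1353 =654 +699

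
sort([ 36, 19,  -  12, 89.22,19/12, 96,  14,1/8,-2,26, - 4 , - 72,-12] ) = [-72, - 12, - 12, - 4, - 2, 1/8,19/12, 14,19, 26,36, 89.22, 96]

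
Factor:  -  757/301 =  - 7^ (-1)*43^( - 1)*757^1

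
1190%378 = 56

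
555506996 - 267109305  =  288397691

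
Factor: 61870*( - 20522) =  - 1269696140  =  - 2^2*5^1*23^1*31^1*269^1 * 331^1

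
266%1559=266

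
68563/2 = 68563/2 =34281.50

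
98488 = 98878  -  390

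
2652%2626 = 26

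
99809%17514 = 12239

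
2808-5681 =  - 2873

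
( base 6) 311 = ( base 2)1110011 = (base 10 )115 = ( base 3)11021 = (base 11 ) A5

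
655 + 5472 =6127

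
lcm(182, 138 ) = 12558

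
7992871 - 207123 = 7785748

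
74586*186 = 13872996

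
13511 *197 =2661667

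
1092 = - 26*(  -  42 ) 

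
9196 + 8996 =18192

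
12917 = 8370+4547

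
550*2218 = 1219900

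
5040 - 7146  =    -  2106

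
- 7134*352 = -2511168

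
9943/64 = 155 + 23/64   =  155.36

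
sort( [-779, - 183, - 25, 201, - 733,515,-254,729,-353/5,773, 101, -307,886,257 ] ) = [ -779, - 733, - 307, - 254,-183 , - 353/5, - 25,101, 201,257, 515 , 729,773 , 886] 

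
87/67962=29/22654=0.00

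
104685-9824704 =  - 9720019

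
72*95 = 6840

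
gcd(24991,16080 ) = 67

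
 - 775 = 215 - 990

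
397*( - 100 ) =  - 39700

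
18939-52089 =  - 33150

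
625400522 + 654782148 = 1280182670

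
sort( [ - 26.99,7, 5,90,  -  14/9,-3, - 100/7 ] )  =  [ - 26.99, - 100/7, - 3, - 14/9,5,7, 90] 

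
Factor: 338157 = 3^2*37573^1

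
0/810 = 0 = 0.00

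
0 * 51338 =0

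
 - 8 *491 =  - 3928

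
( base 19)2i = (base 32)1o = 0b111000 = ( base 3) 2002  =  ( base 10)56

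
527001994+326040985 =853042979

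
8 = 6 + 2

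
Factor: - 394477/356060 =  - 421/380= - 2^( - 2)*5^( - 1 ) *19^( - 1)  *  421^1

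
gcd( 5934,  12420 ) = 138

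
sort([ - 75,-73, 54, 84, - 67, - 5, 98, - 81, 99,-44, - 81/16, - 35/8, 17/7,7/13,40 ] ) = [ - 81, - 75, - 73, - 67, - 44, - 81/16, - 5, - 35/8, 7/13, 17/7,40, 54, 84,98, 99]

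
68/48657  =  68/48657 = 0.00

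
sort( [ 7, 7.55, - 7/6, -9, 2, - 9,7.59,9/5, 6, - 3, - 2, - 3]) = [ - 9,-9,  -  3,-3, - 2,-7/6, 9/5, 2,6,7,7.55,7.59]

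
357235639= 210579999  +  146655640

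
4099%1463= 1173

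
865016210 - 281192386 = 583823824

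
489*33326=16296414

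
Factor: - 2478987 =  - 3^2*7^1 *19^2*109^1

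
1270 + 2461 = 3731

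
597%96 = 21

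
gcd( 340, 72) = 4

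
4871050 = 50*97421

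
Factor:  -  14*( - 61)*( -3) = - 2562= -  2^1*3^1*7^1*61^1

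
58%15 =13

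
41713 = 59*707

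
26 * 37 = 962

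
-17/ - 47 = 17/47 = 0.36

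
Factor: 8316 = 2^2 * 3^3*7^1*11^1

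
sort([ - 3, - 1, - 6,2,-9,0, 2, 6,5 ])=[ - 9,- 6, - 3, - 1,0, 2, 2, 5, 6 ] 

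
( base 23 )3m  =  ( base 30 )31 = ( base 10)91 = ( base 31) 2T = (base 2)1011011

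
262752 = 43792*6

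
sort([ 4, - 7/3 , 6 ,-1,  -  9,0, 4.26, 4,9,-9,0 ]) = [ - 9, - 9,  -  7/3, - 1,0,0, 4,4,4.26, 6,  9]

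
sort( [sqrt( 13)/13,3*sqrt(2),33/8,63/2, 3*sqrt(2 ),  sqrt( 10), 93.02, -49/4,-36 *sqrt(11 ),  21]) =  [ - 36 * sqrt( 11 ), - 49/4, sqrt(13)/13, sqrt( 10 ), 33/8,3*sqrt( 2), 3*sqrt( 2 ), 21,63/2,93.02] 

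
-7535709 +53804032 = 46268323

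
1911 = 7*273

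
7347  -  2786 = 4561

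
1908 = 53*36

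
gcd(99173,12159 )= 1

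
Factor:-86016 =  - 2^12*3^1*7^1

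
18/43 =18/43 =0.42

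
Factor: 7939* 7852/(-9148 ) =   -  15584257/2287 = - 13^1*17^1*151^1*467^1*2287^( - 1 ) 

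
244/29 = 8 + 12/29 = 8.41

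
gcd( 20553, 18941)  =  403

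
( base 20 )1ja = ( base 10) 790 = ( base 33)nv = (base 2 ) 1100010110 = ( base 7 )2206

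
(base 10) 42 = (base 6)110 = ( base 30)1C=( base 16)2a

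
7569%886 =481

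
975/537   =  325/179 = 1.82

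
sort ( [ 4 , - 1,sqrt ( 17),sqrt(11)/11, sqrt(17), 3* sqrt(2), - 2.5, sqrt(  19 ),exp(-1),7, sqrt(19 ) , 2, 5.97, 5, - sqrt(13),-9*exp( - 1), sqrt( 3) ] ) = [ - sqrt(13),-9*exp( - 1), - 2.5 , - 1,  sqrt (11 )/11, exp( - 1), sqrt(3 ), 2,  4, sqrt ( 17 ), sqrt ( 17), 3*sqrt(2), sqrt(19),sqrt( 19), 5,5.97, 7 ]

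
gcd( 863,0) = 863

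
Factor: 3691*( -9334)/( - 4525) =2^1*5^( - 2)*13^1*181^ ( - 1)*359^1*3691^1 =34451794/4525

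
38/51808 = 19/25904 = 0.00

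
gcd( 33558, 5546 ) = 94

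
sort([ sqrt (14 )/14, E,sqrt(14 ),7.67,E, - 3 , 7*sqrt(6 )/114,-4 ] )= [-4,  -  3, 7*sqrt(6)/114,  sqrt( 14 ) /14,E,E,sqrt(14 ),7.67]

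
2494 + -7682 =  - 5188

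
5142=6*857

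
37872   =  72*526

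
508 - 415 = 93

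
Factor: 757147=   41^1*59^1*313^1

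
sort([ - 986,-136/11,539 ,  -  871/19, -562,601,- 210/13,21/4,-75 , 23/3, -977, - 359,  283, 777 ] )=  [- 986, - 977,-562,-359, - 75, -871/19, - 210/13, - 136/11,  21/4,  23/3,283,  539 , 601, 777]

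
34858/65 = 536+18/65 = 536.28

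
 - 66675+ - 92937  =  -159612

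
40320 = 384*105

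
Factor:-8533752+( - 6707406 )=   -  15241158= - 2^1*3^2 * 223^1*3797^1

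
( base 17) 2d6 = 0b1100100101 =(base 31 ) pu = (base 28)10L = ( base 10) 805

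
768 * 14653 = 11253504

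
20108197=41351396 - 21243199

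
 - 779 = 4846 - 5625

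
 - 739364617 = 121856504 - 861221121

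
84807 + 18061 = 102868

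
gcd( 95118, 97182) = 6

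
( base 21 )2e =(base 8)70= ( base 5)211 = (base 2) 111000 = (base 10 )56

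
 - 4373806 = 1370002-5743808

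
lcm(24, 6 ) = 24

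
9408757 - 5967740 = 3441017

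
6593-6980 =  -387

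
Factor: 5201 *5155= 5^1*7^1*743^1 * 1031^1  =  26811155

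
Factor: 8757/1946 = 9/2 = 2^ ( - 1) * 3^2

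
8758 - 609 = 8149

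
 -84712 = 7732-92444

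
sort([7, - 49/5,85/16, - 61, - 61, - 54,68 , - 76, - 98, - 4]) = [ - 98, - 76, - 61 ,-61, - 54 , - 49/5, - 4, 85/16, 7,68]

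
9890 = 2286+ 7604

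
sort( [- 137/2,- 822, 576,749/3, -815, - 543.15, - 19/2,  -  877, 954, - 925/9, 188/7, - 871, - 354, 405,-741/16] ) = [ - 877,- 871, -822, - 815,- 543.15,-354 , - 925/9, - 137/2,- 741/16, - 19/2, 188/7,749/3, 405,576, 954]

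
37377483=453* 82511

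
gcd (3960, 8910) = 990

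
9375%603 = 330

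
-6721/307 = -6721/307 = -21.89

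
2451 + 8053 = 10504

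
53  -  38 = 15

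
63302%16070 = 15092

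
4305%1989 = 327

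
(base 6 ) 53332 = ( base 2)1110001011000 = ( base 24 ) CE8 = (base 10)7256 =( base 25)bf6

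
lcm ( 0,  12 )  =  0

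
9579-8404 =1175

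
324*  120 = 38880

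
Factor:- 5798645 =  - 5^1*23^1*50423^1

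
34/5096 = 17/2548=0.01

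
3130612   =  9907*316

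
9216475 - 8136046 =1080429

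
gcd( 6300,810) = 90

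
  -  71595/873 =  - 7955/97=- 82.01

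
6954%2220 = 294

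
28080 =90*312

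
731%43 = 0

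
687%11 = 5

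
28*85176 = 2384928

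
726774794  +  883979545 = 1610754339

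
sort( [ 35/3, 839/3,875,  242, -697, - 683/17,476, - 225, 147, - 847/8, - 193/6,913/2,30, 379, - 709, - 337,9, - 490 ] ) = [ - 709, - 697,-490 , -337, - 225,- 847/8,  -  683/17, - 193/6, 9,35/3, 30, 147, 242,839/3,379,913/2 , 476,875] 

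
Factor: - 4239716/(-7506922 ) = 2119858/3753461 = 2^1*13^1*389^( - 1)*9649^(-1 )*81533^1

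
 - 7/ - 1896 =7/1896 = 0.00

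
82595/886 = 82595/886 = 93.22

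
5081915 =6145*827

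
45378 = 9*5042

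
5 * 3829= 19145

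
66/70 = 33/35 = 0.94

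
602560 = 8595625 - 7993065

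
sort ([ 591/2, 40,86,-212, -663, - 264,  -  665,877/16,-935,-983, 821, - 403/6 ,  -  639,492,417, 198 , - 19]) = [ - 983, - 935, - 665, - 663, - 639, - 264, - 212 , - 403/6, - 19,40 , 877/16,86, 198,591/2,  417,492, 821] 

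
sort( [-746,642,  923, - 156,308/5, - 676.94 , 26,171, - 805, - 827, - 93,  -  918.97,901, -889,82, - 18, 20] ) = [ - 918.97, - 889,- 827, - 805, - 746, - 676.94,- 156,-93, -18, 20, 26,308/5, 82, 171,  642,  901, 923]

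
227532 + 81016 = 308548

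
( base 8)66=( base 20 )2e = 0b110110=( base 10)54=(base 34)1k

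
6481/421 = 15  +  166/421 = 15.39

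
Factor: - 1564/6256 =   -  1/4= - 2^( - 2 ) 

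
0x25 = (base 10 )37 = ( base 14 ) 29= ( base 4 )211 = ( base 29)18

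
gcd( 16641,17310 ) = 3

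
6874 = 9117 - 2243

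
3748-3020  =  728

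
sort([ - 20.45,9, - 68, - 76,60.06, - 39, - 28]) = [ - 76, - 68, - 39, - 28, - 20.45, 9,60.06]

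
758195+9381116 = 10139311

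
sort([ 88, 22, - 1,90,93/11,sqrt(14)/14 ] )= [-1,  sqrt( 14)/14 , 93/11,22 , 88, 90 ]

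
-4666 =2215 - 6881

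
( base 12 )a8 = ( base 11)107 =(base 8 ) 200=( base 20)68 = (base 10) 128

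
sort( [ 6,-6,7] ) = [ - 6,6,7 ] 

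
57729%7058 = 1265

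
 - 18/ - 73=18/73  =  0.25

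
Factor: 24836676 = 2^2*3^1*2069723^1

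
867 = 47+820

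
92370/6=15395  =  15395.00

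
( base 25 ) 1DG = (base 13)594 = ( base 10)966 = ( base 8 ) 1706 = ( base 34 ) SE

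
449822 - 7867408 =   -  7417586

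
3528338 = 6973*506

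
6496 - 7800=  - 1304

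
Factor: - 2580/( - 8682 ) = 2^1*5^1 * 43^1*1447^(- 1 ) = 430/1447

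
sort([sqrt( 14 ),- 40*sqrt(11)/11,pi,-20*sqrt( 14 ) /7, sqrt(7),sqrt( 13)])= [ - 40*sqrt(11 )/11, - 20*sqrt (14)/7 , sqrt (7),pi, sqrt( 13),sqrt(14)]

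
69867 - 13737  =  56130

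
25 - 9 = 16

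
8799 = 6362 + 2437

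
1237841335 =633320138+604521197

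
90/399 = 30/133 = 0.23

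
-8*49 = -392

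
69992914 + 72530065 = 142522979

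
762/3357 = 254/1119 = 0.23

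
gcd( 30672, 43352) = 8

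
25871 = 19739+6132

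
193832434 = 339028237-145195803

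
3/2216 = 3/2216 = 0.00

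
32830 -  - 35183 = 68013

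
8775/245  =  1755/49 = 35.82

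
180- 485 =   -  305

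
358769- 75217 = 283552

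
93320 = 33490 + 59830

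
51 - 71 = -20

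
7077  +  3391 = 10468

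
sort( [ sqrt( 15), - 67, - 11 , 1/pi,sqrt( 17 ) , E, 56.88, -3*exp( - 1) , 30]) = [ - 67,-11,-3*exp( - 1),1/pi,E  ,  sqrt ( 15), sqrt(17), 30, 56.88]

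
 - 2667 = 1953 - 4620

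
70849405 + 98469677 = 169319082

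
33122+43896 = 77018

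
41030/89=41030/89 = 461.01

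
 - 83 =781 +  - 864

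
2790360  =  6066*460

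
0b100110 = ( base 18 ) 22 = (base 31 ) 17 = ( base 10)38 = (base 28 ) 1a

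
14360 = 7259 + 7101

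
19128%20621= 19128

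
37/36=37/36= 1.03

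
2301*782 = 1799382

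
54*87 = 4698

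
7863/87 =90 + 11/29  =  90.38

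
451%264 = 187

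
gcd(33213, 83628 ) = 3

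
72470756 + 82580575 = 155051331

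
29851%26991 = 2860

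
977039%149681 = 78953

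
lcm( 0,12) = 0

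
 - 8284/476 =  - 18 + 71/119 = - 17.40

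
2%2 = 0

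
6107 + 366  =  6473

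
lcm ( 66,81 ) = 1782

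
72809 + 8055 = 80864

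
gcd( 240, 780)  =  60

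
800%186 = 56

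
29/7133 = 29/7133 = 0.00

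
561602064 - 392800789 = 168801275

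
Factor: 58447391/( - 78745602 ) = - 2^( - 1)*3^(  -  1 ) * 13^(-1)*1009559^( - 1 )*58447391^1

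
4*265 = 1060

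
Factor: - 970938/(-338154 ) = 161823/56359 = 3^1*17^1*19^1*167^1*56359^( - 1)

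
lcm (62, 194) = 6014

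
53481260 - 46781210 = 6700050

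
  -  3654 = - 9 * 406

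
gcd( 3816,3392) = 424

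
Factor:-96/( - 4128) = 43^( - 1 )   =  1/43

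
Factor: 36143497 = 13^1*733^1*3793^1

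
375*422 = 158250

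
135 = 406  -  271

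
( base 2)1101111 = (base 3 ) 11010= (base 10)111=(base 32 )3F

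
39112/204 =9778/51=191.73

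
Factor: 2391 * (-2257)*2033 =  - 3^1*19^1  *37^1 *61^1*107^1 * 797^1 = -  10971058071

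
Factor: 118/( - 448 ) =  - 2^( - 5)*7^( - 1)*59^1=- 59/224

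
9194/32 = 287+5/16=287.31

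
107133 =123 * 871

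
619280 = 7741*80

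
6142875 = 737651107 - 731508232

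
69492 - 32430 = 37062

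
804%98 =20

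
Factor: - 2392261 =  -53^1 * 45137^1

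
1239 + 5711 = 6950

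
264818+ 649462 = 914280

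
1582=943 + 639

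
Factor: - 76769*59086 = -4535973134 = -2^1*7^1*11^1* 31^1*953^1*997^1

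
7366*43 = 316738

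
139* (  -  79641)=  - 11070099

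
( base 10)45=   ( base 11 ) 41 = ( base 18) 29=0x2d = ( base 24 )1l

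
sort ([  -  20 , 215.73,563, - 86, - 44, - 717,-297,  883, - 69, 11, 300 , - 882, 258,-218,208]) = [  -  882, - 717,-297 , - 218, - 86, - 69, - 44, - 20, 11, 208, 215.73, 258, 300,563,883 ] 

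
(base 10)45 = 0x2d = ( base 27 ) 1I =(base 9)50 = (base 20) 25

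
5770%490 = 380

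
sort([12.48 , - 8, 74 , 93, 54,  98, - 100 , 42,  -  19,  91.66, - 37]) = [ - 100, - 37,-19,-8, 12.48, 42, 54, 74, 91.66,  93,98]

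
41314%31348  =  9966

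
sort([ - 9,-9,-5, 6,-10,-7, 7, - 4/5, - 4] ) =[ - 10,-9,-9,  -  7,-5, - 4, - 4/5,6, 7]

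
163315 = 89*1835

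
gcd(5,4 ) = 1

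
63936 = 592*108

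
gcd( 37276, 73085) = 1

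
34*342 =11628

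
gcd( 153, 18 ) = 9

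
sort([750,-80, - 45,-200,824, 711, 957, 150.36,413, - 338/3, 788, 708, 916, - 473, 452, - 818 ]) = [ - 818, - 473,  -  200, - 338/3, - 80, - 45, 150.36,413,452, 708 , 711, 750,  788, 824,916,957 ]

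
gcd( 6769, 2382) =1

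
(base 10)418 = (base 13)262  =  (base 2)110100010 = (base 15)1cd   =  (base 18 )154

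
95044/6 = 47522/3 =15840.67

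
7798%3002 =1794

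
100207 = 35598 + 64609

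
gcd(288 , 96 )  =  96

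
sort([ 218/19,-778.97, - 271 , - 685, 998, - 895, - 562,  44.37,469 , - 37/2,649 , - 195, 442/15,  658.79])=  [ - 895,- 778.97 ,- 685, - 562 , - 271, - 195, - 37/2,218/19,442/15, 44.37,469,649,658.79, 998 ]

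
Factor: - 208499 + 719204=510705 = 3^4*5^1*13^1 * 97^1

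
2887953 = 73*39561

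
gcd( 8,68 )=4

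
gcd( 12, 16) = 4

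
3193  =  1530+1663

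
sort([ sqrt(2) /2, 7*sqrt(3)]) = [sqrt ( 2)/2,  7 *sqrt( 3 )]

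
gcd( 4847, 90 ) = 1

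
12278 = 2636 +9642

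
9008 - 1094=7914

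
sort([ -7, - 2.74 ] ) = [-7, - 2.74 ]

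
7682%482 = 452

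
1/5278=1/5278 = 0.00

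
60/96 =5/8 = 0.62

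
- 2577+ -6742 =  - 9319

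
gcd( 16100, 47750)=50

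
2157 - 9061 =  - 6904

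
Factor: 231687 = 3^3*8581^1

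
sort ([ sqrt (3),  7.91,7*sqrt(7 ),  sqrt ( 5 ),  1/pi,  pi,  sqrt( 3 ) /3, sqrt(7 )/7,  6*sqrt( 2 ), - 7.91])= [ - 7.91 , 1/pi,sqrt( 7 ) /7,sqrt( 3 )/3, sqrt(3 ), sqrt( 5), pi,  7.91, 6*sqrt(2 ),  7*sqrt( 7 )]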